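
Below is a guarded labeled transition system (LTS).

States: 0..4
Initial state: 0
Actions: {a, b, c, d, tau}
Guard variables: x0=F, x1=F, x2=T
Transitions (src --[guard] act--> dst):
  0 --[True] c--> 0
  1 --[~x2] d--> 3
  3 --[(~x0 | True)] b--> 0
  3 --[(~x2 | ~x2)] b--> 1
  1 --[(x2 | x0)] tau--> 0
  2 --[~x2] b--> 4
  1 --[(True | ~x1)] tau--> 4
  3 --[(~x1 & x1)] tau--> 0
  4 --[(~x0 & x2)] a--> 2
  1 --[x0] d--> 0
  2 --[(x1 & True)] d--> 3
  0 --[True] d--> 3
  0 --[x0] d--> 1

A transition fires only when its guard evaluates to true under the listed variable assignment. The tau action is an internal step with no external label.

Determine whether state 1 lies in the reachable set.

Answer: UNREACHABLE

Trace:
After dropping false guards: 6 live edges.
Layer 0: {0}
Layer 1: {3}  total {0,3}
R = {0,3}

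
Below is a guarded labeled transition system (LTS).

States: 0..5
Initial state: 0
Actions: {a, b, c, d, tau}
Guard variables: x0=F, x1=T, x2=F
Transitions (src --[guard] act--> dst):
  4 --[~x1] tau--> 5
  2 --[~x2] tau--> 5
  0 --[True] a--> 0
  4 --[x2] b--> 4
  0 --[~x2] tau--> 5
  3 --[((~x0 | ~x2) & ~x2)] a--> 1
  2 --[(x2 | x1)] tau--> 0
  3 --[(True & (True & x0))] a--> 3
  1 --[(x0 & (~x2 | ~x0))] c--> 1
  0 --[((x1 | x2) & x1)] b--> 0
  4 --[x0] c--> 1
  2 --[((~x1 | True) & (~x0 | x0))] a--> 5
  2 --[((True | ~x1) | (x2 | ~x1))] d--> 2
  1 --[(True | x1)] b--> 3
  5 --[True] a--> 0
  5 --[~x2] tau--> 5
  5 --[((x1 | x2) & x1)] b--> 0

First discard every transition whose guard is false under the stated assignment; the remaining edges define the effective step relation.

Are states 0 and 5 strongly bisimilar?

Bisimulation quotient by refinement:
  round 0: {{0,1,2,3,4,5}}
  round 1: {{0,5},{1},{2},{3},{4}}
Fixed point at round 2; 5 class(es).
0∈{0,5}, 5∈{0,5}

Answer: BISIMILAR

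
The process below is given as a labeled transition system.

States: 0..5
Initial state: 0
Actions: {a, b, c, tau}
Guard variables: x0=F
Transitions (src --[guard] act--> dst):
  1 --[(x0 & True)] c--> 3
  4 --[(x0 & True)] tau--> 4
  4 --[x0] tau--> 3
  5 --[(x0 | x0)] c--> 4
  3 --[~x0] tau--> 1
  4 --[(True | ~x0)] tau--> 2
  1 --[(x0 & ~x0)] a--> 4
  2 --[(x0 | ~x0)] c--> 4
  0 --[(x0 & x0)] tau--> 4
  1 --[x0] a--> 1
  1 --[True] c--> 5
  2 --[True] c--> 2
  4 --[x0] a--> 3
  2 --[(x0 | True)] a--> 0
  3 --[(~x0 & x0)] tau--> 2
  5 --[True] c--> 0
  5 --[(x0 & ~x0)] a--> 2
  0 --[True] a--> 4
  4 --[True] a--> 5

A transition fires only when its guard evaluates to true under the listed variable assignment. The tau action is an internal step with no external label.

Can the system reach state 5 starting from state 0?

9 transition(s) survive guard evaluation.
depth 0: {0}
depth 1: {4}  cumulative {0,4}
depth 2: {2,5}  cumulative {0,2,4,5}
Reachable = {0,2,4,5}
witness 5: a·a

Answer: REACHABLE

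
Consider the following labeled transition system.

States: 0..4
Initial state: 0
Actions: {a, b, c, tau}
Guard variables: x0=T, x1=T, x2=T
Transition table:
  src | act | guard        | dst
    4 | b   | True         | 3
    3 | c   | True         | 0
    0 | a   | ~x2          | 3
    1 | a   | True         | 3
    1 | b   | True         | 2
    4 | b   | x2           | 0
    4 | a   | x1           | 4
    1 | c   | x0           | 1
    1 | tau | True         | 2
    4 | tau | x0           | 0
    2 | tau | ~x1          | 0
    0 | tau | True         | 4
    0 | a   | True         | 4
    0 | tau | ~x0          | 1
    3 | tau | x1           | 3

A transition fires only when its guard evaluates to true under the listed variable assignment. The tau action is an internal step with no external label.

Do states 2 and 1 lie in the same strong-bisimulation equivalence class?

Bisimulation quotient by refinement:
  π0 = {{0,1,2,3,4}}
  π1 = {{0},{1},{2},{3},{4}}
Fixed point at round 2; 5 class(es).
class of 2: {2}; class of 1: {1}

Answer: NOT BISIMILAR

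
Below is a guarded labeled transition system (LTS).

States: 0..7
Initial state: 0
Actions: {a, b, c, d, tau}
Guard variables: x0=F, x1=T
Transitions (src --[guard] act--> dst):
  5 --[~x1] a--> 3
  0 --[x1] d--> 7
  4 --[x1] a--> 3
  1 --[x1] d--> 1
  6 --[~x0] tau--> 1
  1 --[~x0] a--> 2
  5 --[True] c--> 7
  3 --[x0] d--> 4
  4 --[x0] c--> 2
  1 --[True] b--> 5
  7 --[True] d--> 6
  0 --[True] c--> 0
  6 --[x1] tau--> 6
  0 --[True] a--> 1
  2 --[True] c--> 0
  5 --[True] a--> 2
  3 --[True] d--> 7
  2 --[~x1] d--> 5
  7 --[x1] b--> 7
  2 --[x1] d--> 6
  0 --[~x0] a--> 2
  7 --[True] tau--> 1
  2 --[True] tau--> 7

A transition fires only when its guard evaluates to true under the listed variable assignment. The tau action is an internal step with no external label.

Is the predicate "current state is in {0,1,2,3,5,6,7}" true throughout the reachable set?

Answer: INVARIANT HOLDS

Working:
Safe = {0,1,2,3,5,6,7}
Reachable = {0,1,2,5,6,7}
  0: ok
  1: ok
  2: ok
  5: ok
  6: ok
  7: ok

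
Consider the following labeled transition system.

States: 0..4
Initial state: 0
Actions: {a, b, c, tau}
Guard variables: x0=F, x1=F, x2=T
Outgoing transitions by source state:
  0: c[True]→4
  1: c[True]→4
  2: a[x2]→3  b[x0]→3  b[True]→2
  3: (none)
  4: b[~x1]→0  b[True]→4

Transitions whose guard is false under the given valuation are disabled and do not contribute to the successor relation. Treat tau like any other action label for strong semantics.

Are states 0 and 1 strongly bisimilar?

Compute ~ classes (split until stable):
  π0 = {{0,1,2,3,4}}
  π1 = {{0,1},{2},{3},{4}}
stable after 2 split(s): 4 block(s)
0∈{0,1}, 1∈{0,1}

Answer: BISIMILAR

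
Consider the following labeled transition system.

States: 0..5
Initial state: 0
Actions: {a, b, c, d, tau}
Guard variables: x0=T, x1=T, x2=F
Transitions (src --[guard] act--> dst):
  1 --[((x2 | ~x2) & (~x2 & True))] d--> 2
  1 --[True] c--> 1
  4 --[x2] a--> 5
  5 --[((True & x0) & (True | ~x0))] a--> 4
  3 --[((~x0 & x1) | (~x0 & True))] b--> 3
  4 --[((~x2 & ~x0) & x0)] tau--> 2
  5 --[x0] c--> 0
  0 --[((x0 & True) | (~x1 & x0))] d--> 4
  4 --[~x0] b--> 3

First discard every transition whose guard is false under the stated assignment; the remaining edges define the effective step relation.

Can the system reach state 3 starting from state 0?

Answer: UNREACHABLE

Working:
Guard filter leaves 5 enabled edge(s).
depth 0: {0}
depth 1: {4}  cumulative {0,4}
Reachable = {0,4}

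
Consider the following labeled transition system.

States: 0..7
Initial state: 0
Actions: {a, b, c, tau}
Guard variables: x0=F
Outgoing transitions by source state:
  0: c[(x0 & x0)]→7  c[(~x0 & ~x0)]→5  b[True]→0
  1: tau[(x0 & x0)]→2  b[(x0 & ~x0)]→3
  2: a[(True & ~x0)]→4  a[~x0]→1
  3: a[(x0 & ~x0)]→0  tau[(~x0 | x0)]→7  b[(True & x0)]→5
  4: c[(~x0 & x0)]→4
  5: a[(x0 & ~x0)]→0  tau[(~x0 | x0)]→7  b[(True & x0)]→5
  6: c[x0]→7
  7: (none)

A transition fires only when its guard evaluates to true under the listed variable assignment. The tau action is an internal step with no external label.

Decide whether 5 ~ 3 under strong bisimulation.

Bisimulation quotient by refinement:
  π0 = {{0,1,2,3,4,5,6,7}}
  π1 = {{0},{1,4,6,7},{2},{3,5}}
stable after 2 split(s): 4 block(s)
5∈{3,5}, 3∈{3,5}

Answer: BISIMILAR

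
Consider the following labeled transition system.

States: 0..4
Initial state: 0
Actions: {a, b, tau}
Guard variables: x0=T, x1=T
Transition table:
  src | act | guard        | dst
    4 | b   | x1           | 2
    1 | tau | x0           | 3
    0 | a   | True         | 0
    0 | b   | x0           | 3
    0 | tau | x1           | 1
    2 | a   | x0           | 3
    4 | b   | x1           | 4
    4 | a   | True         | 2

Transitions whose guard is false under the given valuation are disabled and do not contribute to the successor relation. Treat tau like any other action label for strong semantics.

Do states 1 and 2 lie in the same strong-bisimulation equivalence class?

Compute ~ classes (split until stable):
  P[0] = {{0,1,2,3,4}}
  P[1] = {{0},{1},{2},{3},{4}}
5 equivalence class(es) (converged in 2)
class of 1: {1}; class of 2: {2}

Answer: NOT BISIMILAR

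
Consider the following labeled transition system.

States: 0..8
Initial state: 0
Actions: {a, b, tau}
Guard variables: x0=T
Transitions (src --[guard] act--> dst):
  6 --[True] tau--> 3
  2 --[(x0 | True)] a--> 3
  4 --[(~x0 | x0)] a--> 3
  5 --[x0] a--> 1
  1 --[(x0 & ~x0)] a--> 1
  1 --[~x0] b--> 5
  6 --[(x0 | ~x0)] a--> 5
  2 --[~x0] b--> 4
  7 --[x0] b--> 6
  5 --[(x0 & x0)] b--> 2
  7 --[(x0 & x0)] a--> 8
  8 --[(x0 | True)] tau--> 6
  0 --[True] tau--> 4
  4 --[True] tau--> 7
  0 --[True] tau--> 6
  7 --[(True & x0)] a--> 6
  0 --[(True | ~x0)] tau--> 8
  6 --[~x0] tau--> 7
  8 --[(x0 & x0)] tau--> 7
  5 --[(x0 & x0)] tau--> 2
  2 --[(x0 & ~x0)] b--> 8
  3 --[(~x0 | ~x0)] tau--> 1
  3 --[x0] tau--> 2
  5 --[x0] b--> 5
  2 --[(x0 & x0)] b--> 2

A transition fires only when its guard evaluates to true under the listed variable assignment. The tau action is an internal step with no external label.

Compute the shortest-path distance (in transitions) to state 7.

Answer: 2

Working:
Breadth-first toward 7:
  depth 0: {0}
  depth 1: {4,6,8}
  depth 2: {3,5,7}
depth(7)=2, e.g. tau·tau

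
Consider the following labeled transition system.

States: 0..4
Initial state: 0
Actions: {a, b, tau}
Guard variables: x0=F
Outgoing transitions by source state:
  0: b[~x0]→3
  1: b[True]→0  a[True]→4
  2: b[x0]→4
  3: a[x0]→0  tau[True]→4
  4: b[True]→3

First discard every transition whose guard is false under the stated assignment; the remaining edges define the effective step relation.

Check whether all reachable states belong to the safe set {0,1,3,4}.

Answer: INVARIANT HOLDS

Trace:
Inv-set: {0,1,3,4}
Reach set: {0,3,4}
  0: ok
  3: ok
  4: ok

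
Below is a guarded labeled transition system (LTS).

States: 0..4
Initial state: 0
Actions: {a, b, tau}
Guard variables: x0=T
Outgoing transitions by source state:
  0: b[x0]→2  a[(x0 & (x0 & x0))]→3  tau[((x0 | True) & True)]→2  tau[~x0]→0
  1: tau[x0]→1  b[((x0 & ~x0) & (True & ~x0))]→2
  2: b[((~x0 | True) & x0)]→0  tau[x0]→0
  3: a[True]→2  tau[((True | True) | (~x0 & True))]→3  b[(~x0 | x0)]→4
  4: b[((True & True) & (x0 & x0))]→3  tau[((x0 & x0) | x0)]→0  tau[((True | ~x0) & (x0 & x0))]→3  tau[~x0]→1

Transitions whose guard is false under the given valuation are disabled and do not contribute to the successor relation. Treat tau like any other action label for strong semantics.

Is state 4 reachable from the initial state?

Answer: REACHABLE

Working:
After dropping false guards: 12 live edges.
L0 = {0}
L1 = {2,3}  total {0,2,3}
L2 = {4}  total {0,2,3,4}
Reach set: {0,2,3,4}
trace reaching 4: a·b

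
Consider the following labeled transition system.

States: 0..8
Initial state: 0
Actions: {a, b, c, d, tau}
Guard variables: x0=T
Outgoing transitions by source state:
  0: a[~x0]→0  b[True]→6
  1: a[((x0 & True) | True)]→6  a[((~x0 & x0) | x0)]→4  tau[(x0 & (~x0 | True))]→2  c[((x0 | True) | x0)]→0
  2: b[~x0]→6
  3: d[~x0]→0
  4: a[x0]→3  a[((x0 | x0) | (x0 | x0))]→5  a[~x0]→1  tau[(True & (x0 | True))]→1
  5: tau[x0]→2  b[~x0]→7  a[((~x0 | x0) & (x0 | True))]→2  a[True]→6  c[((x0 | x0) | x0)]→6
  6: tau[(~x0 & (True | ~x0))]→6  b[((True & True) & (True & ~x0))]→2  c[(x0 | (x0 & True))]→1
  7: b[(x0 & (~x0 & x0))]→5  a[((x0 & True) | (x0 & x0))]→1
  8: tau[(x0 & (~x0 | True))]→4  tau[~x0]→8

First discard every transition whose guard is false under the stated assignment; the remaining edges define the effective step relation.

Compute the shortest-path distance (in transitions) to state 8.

Layered search for 8:
  L0 = {0}
  L1 = {6}
  L2 = {1}
  L3 = {2,4}
  L4 = {3,5}
8 never appears.

Answer: UNREACHABLE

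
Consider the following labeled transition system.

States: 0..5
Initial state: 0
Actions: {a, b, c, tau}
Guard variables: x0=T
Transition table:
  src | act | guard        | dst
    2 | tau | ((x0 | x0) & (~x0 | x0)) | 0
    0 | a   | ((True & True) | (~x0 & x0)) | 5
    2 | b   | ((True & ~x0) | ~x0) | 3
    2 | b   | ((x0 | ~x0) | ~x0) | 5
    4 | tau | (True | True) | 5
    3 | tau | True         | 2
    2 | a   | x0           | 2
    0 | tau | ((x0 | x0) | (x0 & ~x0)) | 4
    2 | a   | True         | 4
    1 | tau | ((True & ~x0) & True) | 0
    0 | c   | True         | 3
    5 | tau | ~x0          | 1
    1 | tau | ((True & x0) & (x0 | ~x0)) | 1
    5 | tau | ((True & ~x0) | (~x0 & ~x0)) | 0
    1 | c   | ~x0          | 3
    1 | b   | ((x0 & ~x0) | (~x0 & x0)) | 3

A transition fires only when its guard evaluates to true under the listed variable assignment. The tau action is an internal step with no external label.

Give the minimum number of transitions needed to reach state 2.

Answer: 2

Analysis:
Layered search for 2:
  Layer 0: {0}
  Layer 1: {3,4,5}
  Layer 2: {2}
first hit 2 at d=2 via c·tau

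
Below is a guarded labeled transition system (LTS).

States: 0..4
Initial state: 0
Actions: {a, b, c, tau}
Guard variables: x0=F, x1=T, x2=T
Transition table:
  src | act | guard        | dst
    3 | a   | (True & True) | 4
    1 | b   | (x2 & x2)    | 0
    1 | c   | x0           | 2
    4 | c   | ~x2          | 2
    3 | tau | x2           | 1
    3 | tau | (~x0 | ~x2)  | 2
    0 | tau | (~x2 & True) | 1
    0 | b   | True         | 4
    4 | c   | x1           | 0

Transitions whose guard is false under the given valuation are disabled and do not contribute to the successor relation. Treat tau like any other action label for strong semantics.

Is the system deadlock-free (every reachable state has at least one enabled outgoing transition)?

Answer: DEADLOCK-FREE

Trace:
Reach set: {0,4}
  0: b→4  [1 exit(s)]
  4: c→0  [1 exit(s)]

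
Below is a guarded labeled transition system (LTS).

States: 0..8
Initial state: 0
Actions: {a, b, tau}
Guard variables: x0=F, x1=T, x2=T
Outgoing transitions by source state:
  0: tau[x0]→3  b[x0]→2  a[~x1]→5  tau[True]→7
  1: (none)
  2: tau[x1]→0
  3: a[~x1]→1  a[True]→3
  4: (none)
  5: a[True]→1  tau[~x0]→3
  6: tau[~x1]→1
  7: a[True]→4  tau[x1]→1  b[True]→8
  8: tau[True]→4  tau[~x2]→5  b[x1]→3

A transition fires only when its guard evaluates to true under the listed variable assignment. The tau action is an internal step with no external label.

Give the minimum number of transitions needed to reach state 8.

Breadth-first toward 8:
  Layer 0: {0}
  Layer 1: {7}
  Layer 2: {1,4,8}
depth(8)=2, e.g. tau·b

Answer: 2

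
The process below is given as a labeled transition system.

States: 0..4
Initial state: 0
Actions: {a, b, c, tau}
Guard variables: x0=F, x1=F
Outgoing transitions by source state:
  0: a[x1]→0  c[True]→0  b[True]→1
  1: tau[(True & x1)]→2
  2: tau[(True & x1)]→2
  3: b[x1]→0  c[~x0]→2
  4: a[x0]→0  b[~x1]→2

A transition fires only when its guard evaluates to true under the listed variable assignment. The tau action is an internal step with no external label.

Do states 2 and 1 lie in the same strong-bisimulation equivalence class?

Bisimulation quotient by refinement:
  P[0] = {{0,1,2,3,4}}
  P[1] = {{0},{1,2},{3},{4}}
4 equivalence class(es) (converged in 2)
class of 2: {1,2}; class of 1: {1,2}

Answer: BISIMILAR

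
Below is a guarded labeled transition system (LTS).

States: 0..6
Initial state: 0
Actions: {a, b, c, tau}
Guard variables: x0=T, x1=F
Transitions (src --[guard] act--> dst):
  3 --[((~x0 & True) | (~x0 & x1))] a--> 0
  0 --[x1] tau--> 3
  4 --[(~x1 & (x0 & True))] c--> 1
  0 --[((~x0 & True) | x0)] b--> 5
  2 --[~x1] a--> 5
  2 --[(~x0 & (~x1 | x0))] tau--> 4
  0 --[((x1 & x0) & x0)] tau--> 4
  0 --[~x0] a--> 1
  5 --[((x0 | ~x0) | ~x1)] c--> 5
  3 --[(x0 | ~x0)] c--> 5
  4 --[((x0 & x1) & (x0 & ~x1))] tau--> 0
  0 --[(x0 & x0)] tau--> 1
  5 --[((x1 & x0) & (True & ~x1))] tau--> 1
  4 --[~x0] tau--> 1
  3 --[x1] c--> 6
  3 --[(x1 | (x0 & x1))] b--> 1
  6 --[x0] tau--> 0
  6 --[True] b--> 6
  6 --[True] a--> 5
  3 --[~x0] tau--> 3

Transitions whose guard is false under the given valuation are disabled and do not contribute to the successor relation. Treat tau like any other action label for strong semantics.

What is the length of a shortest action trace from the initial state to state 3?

Answer: UNREACHABLE

Analysis:
BFS to 3:
  L0 = {0}
  L1 = {1,5}
3 never appears.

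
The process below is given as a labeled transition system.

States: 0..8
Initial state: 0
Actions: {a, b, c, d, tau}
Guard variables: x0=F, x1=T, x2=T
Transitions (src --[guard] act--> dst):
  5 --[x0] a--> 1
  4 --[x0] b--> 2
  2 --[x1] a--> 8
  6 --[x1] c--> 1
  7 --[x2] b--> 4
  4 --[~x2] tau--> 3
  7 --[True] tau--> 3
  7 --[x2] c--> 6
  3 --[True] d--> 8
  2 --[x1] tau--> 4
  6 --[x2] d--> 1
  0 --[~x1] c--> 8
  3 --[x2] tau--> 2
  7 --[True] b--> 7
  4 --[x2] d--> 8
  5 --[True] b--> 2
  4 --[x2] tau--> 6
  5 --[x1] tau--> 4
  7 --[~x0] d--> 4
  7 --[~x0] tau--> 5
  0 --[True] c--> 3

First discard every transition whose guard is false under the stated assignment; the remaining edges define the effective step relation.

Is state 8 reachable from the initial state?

17 transition(s) survive guard evaluation.
Layer 0: {0}
Layer 1: {3}  cumulative {0,3}
Layer 2: {2,8}  cumulative {0,2,3,8}
Layer 3: {4}  cumulative {0,2,3,4,8}
Layer 4: {6}  cumulative {0,2,3,4,6,8}
Layer 5: {1}  cumulative {0,1,2,3,4,6,8}
Reach set: {0,1,2,3,4,6,8}
witness 8: c·d

Answer: REACHABLE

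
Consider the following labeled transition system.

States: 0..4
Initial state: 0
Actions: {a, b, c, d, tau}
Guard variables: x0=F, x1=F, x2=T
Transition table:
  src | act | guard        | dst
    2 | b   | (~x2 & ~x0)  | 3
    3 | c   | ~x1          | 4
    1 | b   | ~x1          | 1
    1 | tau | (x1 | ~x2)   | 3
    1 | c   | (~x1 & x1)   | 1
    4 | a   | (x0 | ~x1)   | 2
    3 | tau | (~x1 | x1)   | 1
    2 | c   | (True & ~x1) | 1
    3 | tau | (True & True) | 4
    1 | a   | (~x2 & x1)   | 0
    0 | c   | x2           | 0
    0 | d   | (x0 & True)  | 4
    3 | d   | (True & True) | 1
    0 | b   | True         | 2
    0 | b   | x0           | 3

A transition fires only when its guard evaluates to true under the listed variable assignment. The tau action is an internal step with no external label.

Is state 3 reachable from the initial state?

After dropping false guards: 9 live edges.
Layer 0: {0}
Layer 1: {2}  cumulative {0,2}
Layer 2: {1}  cumulative {0,1,2}
R = {0,1,2}

Answer: UNREACHABLE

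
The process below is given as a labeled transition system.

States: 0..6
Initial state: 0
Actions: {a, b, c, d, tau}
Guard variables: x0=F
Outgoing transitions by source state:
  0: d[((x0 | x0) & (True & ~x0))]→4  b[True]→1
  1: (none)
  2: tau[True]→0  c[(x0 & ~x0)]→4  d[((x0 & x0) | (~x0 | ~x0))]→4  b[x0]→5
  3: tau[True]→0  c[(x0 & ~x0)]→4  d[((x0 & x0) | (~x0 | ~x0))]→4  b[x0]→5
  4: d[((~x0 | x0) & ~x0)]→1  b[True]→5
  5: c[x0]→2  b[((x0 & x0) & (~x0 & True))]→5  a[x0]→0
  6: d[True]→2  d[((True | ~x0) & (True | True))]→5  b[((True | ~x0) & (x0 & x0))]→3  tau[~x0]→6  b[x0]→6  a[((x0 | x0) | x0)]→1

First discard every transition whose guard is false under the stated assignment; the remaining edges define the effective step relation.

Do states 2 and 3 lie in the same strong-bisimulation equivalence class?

Bisimulation quotient by refinement:
  round 0: {{0,1,2,3,4,5,6}}
  round 1: {{0},{1,5},{2,3,6},{4}}
  round 2: {{0},{1,5},{2,3},{4},{6}}
5 equivalence class(es) (converged in 3)
2∈{2,3}, 3∈{2,3}

Answer: BISIMILAR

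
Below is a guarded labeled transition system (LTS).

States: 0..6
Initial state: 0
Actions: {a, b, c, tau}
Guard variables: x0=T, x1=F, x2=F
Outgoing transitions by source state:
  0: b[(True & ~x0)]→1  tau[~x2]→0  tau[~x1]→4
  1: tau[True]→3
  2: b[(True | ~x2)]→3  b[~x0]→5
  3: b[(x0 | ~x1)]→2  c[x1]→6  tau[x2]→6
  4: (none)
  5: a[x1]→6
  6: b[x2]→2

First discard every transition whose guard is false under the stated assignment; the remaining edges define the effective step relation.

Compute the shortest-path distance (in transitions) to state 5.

Answer: UNREACHABLE

Analysis:
Layered search for 5:
  Layer 0: {0}
  Layer 1: {4}
5 never appears.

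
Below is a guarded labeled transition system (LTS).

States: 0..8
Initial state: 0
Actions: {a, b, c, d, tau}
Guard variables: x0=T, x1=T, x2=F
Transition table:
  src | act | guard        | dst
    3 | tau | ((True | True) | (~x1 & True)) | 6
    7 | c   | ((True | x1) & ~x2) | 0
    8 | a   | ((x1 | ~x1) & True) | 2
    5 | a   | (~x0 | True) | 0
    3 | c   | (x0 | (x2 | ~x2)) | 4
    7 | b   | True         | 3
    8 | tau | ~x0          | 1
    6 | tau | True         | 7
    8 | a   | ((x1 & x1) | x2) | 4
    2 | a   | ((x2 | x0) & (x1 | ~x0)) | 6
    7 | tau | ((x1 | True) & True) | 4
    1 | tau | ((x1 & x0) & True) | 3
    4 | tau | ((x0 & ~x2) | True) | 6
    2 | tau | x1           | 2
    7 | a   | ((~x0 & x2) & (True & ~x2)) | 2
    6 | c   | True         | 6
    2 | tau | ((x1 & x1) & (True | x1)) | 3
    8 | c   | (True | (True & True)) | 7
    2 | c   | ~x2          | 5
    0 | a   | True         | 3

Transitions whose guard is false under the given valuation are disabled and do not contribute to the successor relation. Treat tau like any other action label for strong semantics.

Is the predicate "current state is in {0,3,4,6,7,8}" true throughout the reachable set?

Answer: INVARIANT HOLDS

Trace:
Allowed set {0,3,4,6,7,8}
R = {0,3,4,6,7}
  0: safe
  3: safe
  4: safe
  6: safe
  7: safe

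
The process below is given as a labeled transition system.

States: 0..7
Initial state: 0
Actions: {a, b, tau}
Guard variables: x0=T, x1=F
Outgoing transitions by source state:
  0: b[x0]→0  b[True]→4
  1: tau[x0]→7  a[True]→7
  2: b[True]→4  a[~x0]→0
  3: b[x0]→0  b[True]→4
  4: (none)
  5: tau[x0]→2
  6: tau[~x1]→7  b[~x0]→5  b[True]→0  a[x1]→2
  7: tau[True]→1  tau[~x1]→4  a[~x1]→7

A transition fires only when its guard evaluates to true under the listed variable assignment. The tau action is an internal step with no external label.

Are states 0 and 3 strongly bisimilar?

Compute ~ classes (split until stable):
  π0 = {{0,1,2,3,4,5,6,7}}
  π1 = {{0,2,3},{1,7},{4},{5},{6}}
  π2 = {{0,3},{1},{2},{4},{5},{6},{7}}
7 equivalence class(es) (converged in 3)
[0]={0,3}  [3]={0,3}

Answer: BISIMILAR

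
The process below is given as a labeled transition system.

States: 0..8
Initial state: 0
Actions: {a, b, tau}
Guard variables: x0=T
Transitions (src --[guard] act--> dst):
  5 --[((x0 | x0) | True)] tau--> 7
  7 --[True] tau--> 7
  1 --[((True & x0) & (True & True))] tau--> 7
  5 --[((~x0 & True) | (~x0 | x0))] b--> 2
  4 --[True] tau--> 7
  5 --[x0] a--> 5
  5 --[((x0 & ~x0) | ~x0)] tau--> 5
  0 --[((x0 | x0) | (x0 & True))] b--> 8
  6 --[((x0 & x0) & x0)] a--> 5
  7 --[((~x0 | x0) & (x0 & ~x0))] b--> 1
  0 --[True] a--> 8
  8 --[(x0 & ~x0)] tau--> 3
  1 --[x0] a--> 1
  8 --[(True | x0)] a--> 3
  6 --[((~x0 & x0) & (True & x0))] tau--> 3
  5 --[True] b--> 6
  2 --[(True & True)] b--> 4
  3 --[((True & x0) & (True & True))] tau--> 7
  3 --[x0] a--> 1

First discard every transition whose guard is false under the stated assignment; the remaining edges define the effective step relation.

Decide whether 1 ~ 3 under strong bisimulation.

Answer: BISIMILAR

Analysis:
Refine partition for ~:
  P[0] = {{0,1,2,3,4,5,6,7,8}}
  P[1] = {{0},{1,3},{2},{4,7},{5},{6,8}}
  P[2] = {{0},{1,3},{2},{4,7},{5},{6},{8}}
7 equivalence class(es) (converged in 3)
1∈{1,3}, 3∈{1,3}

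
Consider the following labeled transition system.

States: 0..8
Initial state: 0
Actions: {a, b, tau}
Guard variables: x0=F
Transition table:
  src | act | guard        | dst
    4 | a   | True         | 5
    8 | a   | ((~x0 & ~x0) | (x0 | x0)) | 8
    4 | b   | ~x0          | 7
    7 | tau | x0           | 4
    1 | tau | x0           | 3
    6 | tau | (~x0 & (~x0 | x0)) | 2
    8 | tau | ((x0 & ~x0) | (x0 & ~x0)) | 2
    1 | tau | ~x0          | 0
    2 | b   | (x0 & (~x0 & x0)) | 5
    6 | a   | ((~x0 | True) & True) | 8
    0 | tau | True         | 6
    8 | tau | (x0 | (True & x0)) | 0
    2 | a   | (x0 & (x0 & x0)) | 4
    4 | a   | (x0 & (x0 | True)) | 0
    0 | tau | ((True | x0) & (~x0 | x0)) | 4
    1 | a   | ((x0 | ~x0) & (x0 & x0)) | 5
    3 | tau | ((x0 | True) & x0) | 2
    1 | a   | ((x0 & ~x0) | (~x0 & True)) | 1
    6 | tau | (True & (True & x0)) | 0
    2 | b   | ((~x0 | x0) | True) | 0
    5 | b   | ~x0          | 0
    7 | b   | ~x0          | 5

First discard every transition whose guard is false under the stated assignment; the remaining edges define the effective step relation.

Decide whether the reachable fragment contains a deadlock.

Answer: DEADLOCK-FREE

Analysis:
Reachable = {0,2,4,5,6,7,8}
  0: tau→4  tau→6  [2 exit(s)]
  2: b→0  [1 exit(s)]
  4: a→5  b→7  [2 exit(s)]
  5: b→0  [1 exit(s)]
  6: a→8  tau→2  [2 exit(s)]
  7: b→5  [1 exit(s)]
  8: a→8  [1 exit(s)]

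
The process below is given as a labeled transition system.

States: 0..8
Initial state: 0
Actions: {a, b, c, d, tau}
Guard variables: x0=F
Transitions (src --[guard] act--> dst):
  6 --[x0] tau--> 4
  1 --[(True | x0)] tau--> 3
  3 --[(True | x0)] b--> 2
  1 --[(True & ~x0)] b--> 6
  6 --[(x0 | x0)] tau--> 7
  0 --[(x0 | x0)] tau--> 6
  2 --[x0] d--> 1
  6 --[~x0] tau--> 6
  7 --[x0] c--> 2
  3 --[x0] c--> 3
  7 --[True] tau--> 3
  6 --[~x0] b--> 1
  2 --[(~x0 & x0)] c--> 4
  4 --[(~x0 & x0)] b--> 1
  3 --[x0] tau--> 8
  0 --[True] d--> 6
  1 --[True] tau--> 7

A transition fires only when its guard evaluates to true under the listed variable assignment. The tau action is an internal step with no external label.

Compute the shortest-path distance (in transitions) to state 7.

Answer: 3

Trace:
Layered search for 7:
  L0 = {0}
  L1 = {6}
  L2 = {1}
  L3 = {3,7}
depth(7)=3, e.g. d·b·tau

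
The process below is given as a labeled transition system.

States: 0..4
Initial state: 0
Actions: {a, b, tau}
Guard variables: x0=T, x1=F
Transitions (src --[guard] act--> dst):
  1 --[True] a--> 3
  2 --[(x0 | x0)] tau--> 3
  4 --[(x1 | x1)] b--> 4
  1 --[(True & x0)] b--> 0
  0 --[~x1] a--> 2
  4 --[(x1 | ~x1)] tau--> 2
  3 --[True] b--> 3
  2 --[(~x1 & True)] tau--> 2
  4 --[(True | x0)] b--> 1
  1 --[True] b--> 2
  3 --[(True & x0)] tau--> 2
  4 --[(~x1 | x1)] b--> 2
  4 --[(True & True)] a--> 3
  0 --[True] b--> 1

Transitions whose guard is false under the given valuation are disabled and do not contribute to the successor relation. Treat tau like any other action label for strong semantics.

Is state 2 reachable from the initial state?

Answer: REACHABLE

Working:
Guard filter leaves 13 enabled edge(s).
Layer 0: {0}
Layer 1: {1,2}  total {0,1,2}
Layer 2: {3}  total {0,1,2,3}
Reach set: {0,1,2,3}
Path to 2: a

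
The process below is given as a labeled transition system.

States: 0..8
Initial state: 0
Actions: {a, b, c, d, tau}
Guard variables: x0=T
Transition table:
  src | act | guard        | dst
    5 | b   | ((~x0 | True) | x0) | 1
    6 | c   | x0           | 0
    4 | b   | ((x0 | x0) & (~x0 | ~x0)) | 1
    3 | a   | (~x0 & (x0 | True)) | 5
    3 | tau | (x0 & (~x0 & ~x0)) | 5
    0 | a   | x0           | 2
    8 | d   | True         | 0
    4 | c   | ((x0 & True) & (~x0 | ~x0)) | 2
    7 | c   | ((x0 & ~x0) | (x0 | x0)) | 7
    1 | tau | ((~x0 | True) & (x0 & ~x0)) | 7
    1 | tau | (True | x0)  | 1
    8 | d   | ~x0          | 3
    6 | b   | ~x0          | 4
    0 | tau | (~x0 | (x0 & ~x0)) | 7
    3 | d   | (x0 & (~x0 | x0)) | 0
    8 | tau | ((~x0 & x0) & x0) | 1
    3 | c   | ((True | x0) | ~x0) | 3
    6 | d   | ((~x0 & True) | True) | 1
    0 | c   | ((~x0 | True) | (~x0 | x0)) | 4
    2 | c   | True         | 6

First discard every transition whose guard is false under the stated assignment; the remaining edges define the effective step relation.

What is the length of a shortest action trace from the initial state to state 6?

Layered search for 6:
  depth 0: {0}
  depth 1: {2,4}
  depth 2: {6}
first hit 6 at d=2 via a·c

Answer: 2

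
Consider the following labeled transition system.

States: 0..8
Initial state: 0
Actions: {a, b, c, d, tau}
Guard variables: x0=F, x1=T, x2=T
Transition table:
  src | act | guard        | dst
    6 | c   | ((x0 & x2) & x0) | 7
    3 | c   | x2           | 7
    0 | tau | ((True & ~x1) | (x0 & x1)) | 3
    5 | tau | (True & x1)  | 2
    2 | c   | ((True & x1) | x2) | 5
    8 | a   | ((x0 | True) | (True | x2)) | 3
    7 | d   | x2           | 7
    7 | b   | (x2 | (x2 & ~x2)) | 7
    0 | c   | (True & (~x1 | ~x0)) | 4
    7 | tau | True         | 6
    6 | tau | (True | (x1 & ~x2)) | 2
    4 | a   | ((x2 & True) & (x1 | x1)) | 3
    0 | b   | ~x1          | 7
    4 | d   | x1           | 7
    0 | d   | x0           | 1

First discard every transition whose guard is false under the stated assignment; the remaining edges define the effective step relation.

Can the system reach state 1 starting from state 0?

After dropping false guards: 11 live edges.
Layer 0: {0}
Layer 1: {4}  total {0,4}
Layer 2: {3,7}  total {0,3,4,7}
Layer 3: {6}  total {0,3,4,6,7}
Layer 4: {2}  total {0,2,3,4,6,7}
Layer 5: {5}  total {0,2,3,4,5,6,7}
Reach set: {0,2,3,4,5,6,7}

Answer: UNREACHABLE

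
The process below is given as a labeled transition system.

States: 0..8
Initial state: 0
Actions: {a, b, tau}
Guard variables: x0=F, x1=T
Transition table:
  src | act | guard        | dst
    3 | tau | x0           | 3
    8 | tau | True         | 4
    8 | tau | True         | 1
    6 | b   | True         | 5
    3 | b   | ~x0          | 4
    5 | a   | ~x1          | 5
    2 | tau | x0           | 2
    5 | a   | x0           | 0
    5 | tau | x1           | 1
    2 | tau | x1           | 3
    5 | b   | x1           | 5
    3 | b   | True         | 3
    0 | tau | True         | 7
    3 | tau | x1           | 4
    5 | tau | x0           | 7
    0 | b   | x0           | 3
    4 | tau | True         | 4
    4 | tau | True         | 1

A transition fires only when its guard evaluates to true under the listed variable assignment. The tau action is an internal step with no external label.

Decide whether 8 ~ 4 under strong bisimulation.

Compute ~ classes (split until stable):
  π0 = {{0,1,2,3,4,5,6,7,8}}
  π1 = {{0,2,4,8},{1,7},{3,5},{6}}
  π2 = {{0},{1,7},{2},{3},{4,8},{5},{6}}
7 equivalence class(es) (converged in 3)
class of 8: {4,8}; class of 4: {4,8}

Answer: BISIMILAR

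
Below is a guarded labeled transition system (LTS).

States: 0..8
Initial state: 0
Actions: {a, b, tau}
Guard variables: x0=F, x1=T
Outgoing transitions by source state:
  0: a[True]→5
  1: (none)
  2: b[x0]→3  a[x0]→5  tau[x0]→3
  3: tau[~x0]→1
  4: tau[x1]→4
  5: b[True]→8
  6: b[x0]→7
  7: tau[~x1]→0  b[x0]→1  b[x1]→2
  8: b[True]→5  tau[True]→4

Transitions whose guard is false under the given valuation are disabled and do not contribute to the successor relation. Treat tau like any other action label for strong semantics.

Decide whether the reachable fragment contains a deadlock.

R = {0,4,5,8}
  0: a→5  [1 exit(s)]
  4: tau→4  [1 exit(s)]
  5: b→8  [1 exit(s)]
  8: b→5  tau→4  [2 exit(s)]

Answer: DEADLOCK-FREE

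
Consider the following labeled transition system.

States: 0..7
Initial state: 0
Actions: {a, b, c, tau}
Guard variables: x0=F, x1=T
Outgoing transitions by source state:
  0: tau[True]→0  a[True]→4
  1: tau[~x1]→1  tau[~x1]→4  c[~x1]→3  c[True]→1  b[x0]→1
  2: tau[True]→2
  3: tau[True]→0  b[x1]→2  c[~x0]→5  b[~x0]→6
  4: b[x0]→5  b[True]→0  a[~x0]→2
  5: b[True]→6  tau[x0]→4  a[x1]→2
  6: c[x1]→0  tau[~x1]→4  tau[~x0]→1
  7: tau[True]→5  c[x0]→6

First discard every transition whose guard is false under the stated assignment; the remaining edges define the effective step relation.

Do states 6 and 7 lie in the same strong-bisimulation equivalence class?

Answer: NOT BISIMILAR

Analysis:
Bisimulation quotient by refinement:
  P[0] = {{0,1,2,3,4,5,6,7}}
  P[1] = {{0},{1},{2,7},{3},{4,5},{6}}
  P[2] = {{0},{1},{2},{3},{4},{5},{6},{7}}
stable after 3 split(s): 8 block(s)
class of 6: {6}; class of 7: {7}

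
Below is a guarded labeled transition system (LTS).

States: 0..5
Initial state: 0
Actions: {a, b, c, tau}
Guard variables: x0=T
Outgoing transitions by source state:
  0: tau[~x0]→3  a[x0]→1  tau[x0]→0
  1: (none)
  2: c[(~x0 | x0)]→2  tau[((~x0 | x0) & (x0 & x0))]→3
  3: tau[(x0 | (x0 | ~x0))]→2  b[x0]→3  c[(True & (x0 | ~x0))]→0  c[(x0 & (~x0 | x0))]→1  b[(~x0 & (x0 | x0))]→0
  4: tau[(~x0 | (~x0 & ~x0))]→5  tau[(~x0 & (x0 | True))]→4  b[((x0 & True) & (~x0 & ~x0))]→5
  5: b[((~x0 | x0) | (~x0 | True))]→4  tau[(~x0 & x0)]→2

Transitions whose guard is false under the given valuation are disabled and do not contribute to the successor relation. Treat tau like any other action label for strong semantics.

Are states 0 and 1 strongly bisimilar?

Compute ~ classes (split until stable):
  P[0] = {{0,1,2,3,4,5}}
  P[1] = {{0},{1,4},{2},{3},{5}}
stable after 2 split(s): 5 block(s)
0∈{0}, 1∈{1,4}

Answer: NOT BISIMILAR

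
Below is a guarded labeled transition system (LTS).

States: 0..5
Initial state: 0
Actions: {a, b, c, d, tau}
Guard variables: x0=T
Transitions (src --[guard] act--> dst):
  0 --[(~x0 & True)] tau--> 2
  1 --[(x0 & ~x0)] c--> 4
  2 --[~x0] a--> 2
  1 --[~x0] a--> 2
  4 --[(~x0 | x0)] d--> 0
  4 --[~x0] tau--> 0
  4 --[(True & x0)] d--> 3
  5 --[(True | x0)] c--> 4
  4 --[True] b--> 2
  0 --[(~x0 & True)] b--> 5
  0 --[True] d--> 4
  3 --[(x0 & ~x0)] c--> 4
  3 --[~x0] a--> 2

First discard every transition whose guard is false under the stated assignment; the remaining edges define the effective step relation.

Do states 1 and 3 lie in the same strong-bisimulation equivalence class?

Refine partition for ~:
  P[0] = {{0,1,2,3,4,5}}
  P[1] = {{0},{1,2,3},{4},{5}}
stable after 2 split(s): 4 block(s)
[1]={1,2,3}  [3]={1,2,3}

Answer: BISIMILAR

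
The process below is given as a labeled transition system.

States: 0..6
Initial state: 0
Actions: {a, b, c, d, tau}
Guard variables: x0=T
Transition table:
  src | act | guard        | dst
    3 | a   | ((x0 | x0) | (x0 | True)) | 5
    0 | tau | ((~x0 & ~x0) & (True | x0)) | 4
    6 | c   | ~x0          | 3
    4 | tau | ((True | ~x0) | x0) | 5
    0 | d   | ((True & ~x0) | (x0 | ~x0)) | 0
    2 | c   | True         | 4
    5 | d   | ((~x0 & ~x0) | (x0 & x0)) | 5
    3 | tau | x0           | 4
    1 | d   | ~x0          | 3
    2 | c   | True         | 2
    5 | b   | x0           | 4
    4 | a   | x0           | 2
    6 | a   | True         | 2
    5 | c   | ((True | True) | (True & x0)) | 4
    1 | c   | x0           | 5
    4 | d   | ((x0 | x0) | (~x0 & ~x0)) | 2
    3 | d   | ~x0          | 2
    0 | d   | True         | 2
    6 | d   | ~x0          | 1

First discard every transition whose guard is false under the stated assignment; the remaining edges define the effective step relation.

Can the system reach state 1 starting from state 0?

Answer: UNREACHABLE

Analysis:
14 transition(s) survive guard evaluation.
Layer 0: {0}
Layer 1: {2}  cumulative {0,2}
Layer 2: {4}  cumulative {0,2,4}
Layer 3: {5}  cumulative {0,2,4,5}
Reachable = {0,2,4,5}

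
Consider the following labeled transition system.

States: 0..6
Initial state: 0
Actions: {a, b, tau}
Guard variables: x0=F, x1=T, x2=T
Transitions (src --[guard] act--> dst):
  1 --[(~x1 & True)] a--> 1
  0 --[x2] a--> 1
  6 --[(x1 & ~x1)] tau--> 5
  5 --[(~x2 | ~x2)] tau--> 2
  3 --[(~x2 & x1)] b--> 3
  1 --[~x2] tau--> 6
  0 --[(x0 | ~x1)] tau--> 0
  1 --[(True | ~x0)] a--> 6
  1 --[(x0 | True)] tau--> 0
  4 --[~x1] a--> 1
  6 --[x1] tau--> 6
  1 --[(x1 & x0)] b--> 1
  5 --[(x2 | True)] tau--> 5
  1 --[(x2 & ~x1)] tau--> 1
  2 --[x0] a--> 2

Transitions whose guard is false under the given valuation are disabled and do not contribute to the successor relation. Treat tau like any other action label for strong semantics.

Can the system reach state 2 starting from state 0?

5 transition(s) survive guard evaluation.
Layer 0: {0}
Layer 1: {1}  now seen {0,1}
Layer 2: {6}  now seen {0,1,6}
R = {0,1,6}

Answer: UNREACHABLE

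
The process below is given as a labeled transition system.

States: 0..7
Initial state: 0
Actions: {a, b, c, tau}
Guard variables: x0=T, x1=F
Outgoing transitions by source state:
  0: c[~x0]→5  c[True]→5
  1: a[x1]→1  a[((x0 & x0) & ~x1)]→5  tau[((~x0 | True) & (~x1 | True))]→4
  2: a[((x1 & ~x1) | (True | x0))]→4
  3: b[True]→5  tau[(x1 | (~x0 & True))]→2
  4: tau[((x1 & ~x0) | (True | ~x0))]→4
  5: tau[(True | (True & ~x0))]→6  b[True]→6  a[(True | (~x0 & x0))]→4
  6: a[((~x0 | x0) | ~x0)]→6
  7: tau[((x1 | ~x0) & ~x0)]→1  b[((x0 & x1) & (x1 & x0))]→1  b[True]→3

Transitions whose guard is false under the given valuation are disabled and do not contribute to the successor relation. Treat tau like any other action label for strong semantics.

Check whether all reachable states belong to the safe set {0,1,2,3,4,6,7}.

Safe = {0,1,2,3,4,6,7}
R = {0,4,5,6}
  0: safe
  4: safe
  5: outside
  6: safe
counterexample path to 5: c

Answer: INVARIANT VIOLATED at state 5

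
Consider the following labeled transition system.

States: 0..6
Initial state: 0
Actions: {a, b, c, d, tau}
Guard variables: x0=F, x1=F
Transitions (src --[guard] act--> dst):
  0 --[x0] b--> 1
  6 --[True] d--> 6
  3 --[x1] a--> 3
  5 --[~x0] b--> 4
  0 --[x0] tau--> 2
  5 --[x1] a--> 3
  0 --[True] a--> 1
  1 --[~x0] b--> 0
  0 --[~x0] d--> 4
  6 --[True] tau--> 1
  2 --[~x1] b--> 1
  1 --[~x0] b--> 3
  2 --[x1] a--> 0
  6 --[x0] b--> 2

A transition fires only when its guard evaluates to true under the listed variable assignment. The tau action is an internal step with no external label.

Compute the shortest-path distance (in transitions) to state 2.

Breadth-first toward 2:
  L0 = {0}
  L1 = {1,4}
  L2 = {3}
2 never appears.

Answer: UNREACHABLE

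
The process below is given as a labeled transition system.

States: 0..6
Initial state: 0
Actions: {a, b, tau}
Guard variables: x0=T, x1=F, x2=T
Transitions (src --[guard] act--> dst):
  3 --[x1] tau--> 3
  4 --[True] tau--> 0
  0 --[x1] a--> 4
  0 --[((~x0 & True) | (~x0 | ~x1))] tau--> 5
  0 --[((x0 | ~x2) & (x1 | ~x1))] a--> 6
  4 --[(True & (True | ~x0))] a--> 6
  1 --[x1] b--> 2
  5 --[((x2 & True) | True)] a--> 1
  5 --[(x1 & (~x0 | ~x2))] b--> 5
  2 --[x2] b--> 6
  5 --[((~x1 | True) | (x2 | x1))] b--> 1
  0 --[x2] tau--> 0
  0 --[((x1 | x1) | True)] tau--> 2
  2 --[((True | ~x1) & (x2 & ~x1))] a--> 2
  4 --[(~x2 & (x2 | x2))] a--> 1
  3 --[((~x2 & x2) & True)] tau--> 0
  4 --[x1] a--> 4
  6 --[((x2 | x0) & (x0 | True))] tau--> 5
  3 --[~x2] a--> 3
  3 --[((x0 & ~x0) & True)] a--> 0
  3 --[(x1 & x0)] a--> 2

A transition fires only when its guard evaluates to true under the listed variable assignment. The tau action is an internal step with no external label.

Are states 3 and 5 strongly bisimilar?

Bisimulation quotient by refinement:
  π0 = {{0,1,2,3,4,5,6}}
  π1 = {{0,4},{1,3},{2,5},{6}}
  π2 = {{0},{1,3},{2},{4},{5},{6}}
Fixed point at round 3; 6 class(es).
3∈{1,3}, 5∈{5}

Answer: NOT BISIMILAR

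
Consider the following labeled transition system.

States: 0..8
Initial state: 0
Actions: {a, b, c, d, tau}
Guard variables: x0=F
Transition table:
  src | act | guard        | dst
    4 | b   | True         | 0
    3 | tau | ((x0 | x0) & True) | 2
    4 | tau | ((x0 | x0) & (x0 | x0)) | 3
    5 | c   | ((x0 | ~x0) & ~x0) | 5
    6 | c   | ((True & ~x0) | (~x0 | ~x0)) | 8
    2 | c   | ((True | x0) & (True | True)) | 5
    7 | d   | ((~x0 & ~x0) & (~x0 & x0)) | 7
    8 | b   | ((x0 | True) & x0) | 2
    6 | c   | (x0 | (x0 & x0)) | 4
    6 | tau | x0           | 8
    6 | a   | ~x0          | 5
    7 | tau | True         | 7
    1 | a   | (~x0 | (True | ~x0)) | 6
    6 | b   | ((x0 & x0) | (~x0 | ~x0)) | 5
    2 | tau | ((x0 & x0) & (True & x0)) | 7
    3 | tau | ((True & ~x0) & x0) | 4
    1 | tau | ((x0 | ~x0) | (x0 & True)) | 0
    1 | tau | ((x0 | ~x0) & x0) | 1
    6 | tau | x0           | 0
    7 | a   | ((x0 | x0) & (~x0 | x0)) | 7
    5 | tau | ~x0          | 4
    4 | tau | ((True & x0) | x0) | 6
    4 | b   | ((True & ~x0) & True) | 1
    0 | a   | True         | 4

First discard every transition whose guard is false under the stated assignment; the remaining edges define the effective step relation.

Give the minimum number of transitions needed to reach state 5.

Answer: 4

Trace:
BFS to 5:
  L0 = {0}
  L1 = {4}
  L2 = {1}
  L3 = {6}
  L4 = {5,8}
depth(5)=4, e.g. a·b·a·a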